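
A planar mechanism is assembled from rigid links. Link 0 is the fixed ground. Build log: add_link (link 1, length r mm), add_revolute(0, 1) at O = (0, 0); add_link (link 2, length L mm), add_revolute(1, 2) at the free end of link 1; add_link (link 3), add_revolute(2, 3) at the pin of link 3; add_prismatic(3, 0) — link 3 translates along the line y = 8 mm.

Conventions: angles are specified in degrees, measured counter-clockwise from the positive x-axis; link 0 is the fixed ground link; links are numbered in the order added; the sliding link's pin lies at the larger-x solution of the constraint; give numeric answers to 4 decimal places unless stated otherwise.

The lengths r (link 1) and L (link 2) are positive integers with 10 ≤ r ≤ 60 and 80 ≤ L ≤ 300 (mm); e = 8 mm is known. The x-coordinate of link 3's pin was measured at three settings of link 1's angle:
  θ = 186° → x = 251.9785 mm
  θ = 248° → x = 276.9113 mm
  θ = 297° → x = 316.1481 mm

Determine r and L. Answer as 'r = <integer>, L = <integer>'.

constraint per measurement: (x − r cos θ)² + (r sin θ − e)² = L²
subtracting the θ₁ and θ₂ equations cancels the r² and L² terms:
r = (x₁² − x₂²) / (2[(x₁cos θ₁ + e sin θ₁) − (x₂cos θ₂ + e sin θ₂)]) = 47.0000 → r = 47
L² = (x₁ − r cos θ₁)² + (r sin θ₁ − e)² = 89400.9946 → L = 299.0000 → L = 299
check at θ₃=297°: x = 316.1481 (printed 316.1481) ✓

r = 47, L = 299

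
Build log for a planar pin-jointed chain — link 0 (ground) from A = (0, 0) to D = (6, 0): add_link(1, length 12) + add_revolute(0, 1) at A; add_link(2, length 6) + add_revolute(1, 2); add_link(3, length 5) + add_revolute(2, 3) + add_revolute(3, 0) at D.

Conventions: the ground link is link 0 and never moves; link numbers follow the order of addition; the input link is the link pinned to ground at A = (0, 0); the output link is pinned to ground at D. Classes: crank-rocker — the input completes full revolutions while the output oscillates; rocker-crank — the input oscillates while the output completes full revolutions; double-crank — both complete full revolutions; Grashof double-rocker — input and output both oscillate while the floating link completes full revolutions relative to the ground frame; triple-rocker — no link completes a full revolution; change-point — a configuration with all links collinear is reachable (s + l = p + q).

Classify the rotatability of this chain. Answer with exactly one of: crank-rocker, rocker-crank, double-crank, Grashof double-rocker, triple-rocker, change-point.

lengths: ground=6, input=12, coupler=6, output=5
sorted: s=5 (shortest), l=12 (longest), p+q=12
s + l = 17 vs p + q = 12
s + l > p + q → non-Grashof → no link fully rotates → triple-rocker

triple-rocker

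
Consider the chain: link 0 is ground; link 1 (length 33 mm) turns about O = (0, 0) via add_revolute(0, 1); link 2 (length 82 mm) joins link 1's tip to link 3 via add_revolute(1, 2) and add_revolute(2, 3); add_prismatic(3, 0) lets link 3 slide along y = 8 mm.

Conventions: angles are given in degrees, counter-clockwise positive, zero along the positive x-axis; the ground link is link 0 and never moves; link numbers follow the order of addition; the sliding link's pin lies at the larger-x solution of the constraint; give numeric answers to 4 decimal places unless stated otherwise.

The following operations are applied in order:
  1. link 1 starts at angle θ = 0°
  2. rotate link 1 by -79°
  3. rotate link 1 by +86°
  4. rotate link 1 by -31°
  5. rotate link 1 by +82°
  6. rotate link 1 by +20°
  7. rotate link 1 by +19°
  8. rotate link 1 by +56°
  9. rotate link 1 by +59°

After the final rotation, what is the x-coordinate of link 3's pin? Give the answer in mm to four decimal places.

geometry: r = 33 mm, L = 82 mm, e = 8 mm; θ starts at 0°
rotate link 1 by -79°: θ ← 0° -79° = -79°
rotate link 1 by +86°: θ ← -79° +86° = 7°
rotate link 1 by -31°: θ ← 7° -31° = -24°
rotate link 1 by +82°: θ ← -24° +82° = 58°
rotate link 1 by +20°: θ ← 58° +20° = 78°
rotate link 1 by +19°: θ ← 78° +19° = 97°
rotate link 1 by +56°: θ ← 97° +56° = 153°
rotate link 1 by +59°: θ ← 153° +59° = 212°
crank pin P = (r cos θ, r sin θ) = (-27.985587, -17.487336)
h = r sin θ − e = -17.487336 − 8 = -25.487336
x = r cos θ + √(L² − h²) = -27.985587 + 77.938410 = 49.952823

49.9528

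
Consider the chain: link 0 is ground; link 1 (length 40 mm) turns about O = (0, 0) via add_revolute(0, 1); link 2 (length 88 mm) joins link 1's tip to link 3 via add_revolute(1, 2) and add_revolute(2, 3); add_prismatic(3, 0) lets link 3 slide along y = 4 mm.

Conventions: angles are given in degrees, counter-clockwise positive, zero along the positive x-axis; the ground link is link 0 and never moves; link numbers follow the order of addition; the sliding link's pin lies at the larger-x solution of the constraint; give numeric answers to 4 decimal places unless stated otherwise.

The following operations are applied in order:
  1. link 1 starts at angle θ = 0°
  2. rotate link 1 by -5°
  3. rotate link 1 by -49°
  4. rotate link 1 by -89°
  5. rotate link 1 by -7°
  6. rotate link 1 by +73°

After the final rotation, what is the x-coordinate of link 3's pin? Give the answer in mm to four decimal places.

geometry: r = 40 mm, L = 88 mm, e = 4 mm; θ starts at 0°
rotate link 1 by -5°: θ ← 0° -5° = -5°
rotate link 1 by -49°: θ ← -5° -49° = -54°
rotate link 1 by -89°: θ ← -54° -89° = -143°
rotate link 1 by -7°: θ ← -143° -7° = -150°
rotate link 1 by +73°: θ ← -150° +73° = -77°
crank pin P = (r cos θ, r sin θ) = (8.998042, -38.974803)
h = r sin θ − e = -38.974803 − 4 = -42.974803
x = r cos θ + √(L² − h²) = 8.998042 + 76.793010 = 85.791052

85.7911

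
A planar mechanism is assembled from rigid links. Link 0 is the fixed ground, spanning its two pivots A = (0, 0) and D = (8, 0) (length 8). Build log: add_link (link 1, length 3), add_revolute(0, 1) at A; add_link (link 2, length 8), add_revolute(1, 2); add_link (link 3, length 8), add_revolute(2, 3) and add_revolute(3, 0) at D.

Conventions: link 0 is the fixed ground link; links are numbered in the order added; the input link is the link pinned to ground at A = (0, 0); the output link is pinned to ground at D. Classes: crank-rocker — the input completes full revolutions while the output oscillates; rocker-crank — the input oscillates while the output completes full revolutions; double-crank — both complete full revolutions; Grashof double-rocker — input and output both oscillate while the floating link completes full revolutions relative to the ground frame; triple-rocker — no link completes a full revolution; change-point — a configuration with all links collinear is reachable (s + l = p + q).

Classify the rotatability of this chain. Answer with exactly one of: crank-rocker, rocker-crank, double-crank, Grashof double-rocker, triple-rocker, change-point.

lengths: ground=8, input=3, coupler=8, output=8
sorted: s=3 (shortest), l=8 (longest), p+q=16
s + l = 11 vs p + q = 16
s + l < p + q (Grashof) with shortest = input link → crank-rocker

crank-rocker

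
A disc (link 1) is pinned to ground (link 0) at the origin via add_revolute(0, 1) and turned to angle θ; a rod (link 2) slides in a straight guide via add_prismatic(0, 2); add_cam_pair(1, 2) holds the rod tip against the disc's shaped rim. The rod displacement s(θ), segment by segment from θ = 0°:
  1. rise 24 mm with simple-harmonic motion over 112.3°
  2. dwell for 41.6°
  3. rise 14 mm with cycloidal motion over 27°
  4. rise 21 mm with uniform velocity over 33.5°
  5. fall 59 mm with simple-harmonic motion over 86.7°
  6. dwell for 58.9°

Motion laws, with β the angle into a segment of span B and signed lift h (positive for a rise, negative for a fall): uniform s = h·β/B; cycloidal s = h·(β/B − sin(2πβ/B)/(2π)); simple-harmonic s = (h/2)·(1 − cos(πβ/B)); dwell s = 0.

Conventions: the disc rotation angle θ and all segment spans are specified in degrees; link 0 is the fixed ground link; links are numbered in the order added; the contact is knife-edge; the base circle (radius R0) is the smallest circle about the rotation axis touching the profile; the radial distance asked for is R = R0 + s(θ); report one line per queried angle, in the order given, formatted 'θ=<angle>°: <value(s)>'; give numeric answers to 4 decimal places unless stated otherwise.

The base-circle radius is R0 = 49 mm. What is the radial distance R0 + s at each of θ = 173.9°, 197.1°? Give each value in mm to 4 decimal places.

segment 1 (0° to 112.3°, simple-harmonic, h = 24) is passed completely: s = 0.0000 + (24) = 24.0000
segment 2 (112.3° to 153.9°, dwell): s unchanged at 24.0000
θ = 173.9° falls in segment 3 (153.9° to 180.9°, cycloidal, h = 14): β = 173.9 − 153.9 = 20°, B = 27°; Δs = 14·(0.7407 − sin(2π·0.7407)/(2π)) = 12.5948; s = 24.0000 + 12.5948 = 36.5948
segment 3 (153.9° to 180.9°, cycloidal, h = 14) is passed completely: s = 24.0000 + (14) = 38.0000
θ = 197.1° falls in segment 4 (180.9° to 214.4°, uniform, h = 21): β = 197.1 − 180.9 = 16.2°, B = 33.5°; Δs = 21·16.2/33.5 = 10.1552; s = 38.0000 + 10.1552 = 48.1552
θ=173.9°: R = R0 + s = 49 + 36.5948 = 85.5948
θ=197.1°: R = R0 + s = 49 + 48.1552 = 97.1552

θ=173.9°: 85.5948
θ=197.1°: 97.1552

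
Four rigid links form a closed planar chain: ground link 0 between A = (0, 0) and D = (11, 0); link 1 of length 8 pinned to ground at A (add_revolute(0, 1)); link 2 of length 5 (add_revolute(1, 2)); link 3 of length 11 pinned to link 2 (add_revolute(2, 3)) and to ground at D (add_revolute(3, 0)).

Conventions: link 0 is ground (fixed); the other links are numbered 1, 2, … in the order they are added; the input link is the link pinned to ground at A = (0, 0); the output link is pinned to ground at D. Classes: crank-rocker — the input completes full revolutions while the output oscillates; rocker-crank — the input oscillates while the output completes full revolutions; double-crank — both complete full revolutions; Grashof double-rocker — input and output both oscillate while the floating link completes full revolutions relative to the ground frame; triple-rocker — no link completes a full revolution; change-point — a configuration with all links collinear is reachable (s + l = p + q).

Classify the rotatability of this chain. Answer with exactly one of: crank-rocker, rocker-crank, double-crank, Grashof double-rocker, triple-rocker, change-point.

lengths: ground=11, input=8, coupler=5, output=11
sorted: s=5 (shortest), l=11 (longest), p+q=19
s + l = 16 vs p + q = 19
s + l < p + q (Grashof) with shortest = coupler link → Grashof double-rocker

Grashof double-rocker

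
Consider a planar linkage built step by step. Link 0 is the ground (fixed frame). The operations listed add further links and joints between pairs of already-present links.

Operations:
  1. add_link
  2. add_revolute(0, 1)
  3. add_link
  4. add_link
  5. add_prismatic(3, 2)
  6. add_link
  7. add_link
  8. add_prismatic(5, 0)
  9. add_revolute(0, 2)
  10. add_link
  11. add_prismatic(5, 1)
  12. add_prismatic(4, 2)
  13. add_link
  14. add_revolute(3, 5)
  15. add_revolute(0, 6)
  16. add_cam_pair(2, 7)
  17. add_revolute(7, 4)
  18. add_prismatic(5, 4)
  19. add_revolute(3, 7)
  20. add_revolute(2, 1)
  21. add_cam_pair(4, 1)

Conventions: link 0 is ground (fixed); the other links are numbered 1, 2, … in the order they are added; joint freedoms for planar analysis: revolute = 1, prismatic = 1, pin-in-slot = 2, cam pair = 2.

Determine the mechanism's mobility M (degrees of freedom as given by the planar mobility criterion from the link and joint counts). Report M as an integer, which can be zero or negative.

link 0 = ground. State L|J1|J2 = 1|0|0
+link1  2|0|0
R(0,1) f=1→J1  2|1|0
+link2  3|1|0
+link3  4|1|0
P(3,2) f=1→J1  4|2|0
+link4  5|2|0
+link5  6|2|0
P(5,0) f=1→J1  6|3|0
R(0,2) f=1→J1  6|4|0
+link6  7|4|0
P(5,1) f=1→J1  7|5|0
P(4,2) f=1→J1  7|6|0
+link7  8|6|0
R(3,5) f=1→J1  8|7|0
R(0,6) f=1→J1  8|8|0
C(2,7) f=2→J2  8|8|1
R(7,4) f=1→J1  8|9|1
P(5,4) f=1→J1  8|10|1
R(3,7) f=1→J1  8|11|1
R(2,1) f=1→J1  8|12|1
C(4,1) f=2→J2  8|12|2
M = 3(8−1)−2·12−2 = 21−24−2 = -5

M = -5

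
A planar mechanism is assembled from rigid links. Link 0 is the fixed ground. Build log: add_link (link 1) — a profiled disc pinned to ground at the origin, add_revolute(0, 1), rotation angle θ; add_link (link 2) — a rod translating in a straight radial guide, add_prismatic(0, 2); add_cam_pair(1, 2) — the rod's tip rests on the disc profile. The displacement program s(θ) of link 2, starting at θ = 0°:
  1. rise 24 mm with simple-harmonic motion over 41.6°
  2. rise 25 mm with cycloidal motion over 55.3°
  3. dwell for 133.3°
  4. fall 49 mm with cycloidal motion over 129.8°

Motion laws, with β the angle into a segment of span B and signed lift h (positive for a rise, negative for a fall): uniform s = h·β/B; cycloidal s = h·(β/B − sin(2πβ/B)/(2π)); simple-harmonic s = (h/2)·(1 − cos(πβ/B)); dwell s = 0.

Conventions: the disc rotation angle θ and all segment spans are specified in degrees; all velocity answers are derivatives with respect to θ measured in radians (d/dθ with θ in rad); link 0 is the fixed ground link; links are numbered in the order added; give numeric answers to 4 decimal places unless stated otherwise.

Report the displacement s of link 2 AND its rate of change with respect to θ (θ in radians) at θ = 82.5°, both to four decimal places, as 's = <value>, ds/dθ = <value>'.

seg 1 [0°–41.6°] simple-harmonic, h=24: full span → s += 24 → s = 24.0000
seg 2 [41.6°–96.9°] cycloidal, h=25: θ=82.5° here. β=40.9, B=55.3. 25·(0.7396 − sin(2π·0.7396)/(2π)) = 22.4604 → s = 46.4604
velocity in seg [41.6°–96.9°] (cycloidal), θ in radians: β = 40.9° = 0.7138 rad, B = 55.3° = 0.9652 rad; ds/dθ = (h/B)(1 − cos(2πβ/B)) = (25/0.9652)(1 − cos(2π·0.7396)) = 27.593280 mm/rad

s = 46.4604, ds/dθ = 27.5933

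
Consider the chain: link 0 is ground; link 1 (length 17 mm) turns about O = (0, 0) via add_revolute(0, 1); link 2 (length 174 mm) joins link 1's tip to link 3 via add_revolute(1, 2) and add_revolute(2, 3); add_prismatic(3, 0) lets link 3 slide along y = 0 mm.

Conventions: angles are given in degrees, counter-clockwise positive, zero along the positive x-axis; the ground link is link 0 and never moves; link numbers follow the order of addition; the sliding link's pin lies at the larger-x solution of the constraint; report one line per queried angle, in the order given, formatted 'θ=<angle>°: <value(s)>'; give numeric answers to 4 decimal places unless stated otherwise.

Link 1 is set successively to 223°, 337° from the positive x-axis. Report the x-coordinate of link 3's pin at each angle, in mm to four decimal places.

geometry: r = 17 mm, L = 174 mm, e = 0 mm
θ=223°: crank pin P = (r cos θ, r sin θ) = (-12.433013, -11.593972)
θ=223°: h = r sin θ − e = -11.593972 − 0 = -11.593972
θ=223°: x = r cos θ + √(L² − h²) = -12.433013 + 173.613305 = 161.180292
θ=337°: crank pin P = (r cos θ, r sin θ) = (15.648583, -6.642429)
θ=337°: h = r sin θ − e = -6.642429 − 0 = -6.642429
θ=337°: x = r cos θ + √(L² − h²) = 15.648583 + 173.873167 = 189.521749

θ=223°: 161.1803
θ=337°: 189.5217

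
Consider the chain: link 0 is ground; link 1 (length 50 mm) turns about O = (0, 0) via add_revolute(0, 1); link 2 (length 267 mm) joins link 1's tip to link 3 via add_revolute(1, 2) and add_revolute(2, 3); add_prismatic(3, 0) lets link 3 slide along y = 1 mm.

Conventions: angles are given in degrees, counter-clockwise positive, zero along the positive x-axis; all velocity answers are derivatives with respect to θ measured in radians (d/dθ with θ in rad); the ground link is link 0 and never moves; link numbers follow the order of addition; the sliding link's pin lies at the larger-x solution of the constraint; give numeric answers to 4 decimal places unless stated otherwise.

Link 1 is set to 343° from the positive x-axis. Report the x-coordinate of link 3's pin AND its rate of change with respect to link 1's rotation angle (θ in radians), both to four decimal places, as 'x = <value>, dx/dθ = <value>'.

geometry: r = 50 mm, L = 267 mm, e = 1 mm
crank pin P = (r cos θ, r sin θ) = (47.815238, -14.618585)
h = r sin θ − e = -14.618585 − 1 = -15.618585
x = r cos θ + √(L² − h²) = 47.815238 + 266.542792 = 314.358029
dx/dθ = −r sin θ − h·r cos θ/√(L² − h²) (θ in radians; h = -15.618585) = 17.420411

x = 314.3580, dx/dθ = 17.4204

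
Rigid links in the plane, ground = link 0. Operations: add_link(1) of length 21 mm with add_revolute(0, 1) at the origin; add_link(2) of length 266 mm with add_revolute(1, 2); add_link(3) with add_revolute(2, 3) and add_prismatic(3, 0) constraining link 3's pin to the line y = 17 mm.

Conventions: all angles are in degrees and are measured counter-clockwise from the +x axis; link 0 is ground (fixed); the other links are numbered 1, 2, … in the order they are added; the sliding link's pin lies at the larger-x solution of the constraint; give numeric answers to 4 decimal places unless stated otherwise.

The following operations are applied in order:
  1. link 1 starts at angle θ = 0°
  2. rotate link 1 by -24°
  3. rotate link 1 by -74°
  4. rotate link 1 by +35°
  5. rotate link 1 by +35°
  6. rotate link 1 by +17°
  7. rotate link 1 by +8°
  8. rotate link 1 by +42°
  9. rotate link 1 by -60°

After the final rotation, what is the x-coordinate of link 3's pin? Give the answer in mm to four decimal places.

geometry: r = 21 mm, L = 266 mm, e = 17 mm; θ starts at 0°
rotate link 1 by -24°: θ ← 0° -24° = -24°
rotate link 1 by -74°: θ ← -24° -74° = -98°
rotate link 1 by +35°: θ ← -98° +35° = -63°
rotate link 1 by +35°: θ ← -63° +35° = -28°
rotate link 1 by +17°: θ ← -28° +17° = -11°
rotate link 1 by +8°: θ ← -11° +8° = -3°
rotate link 1 by +42°: θ ← -3° +42° = 39°
rotate link 1 by -60°: θ ← 39° -60° = -21°
crank pin P = (r cos θ, r sin θ) = (19.605189, -7.525727)
h = r sin θ − e = -7.525727 − 17 = -24.525727
x = r cos θ + √(L² − h²) = 19.605189 + 264.866926 = 284.472115

284.4721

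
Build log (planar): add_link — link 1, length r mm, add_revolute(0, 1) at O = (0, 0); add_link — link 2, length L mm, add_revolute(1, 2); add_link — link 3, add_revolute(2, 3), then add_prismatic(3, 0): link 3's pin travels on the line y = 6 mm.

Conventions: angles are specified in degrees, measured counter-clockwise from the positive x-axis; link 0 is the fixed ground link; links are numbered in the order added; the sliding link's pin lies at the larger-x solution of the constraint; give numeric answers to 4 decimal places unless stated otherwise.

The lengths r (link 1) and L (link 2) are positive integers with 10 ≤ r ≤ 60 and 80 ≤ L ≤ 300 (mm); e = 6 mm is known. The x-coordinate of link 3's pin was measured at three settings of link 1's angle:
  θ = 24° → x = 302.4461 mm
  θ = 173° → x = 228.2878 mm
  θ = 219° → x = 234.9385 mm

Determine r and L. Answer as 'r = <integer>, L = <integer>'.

constraint per measurement: (x − r cos θ)² + (r sin θ − e)² = L²
subtracting the θ₁ and θ₂ equations cancels the r² and L² terms:
r = (x₁² − x₂²) / (2[(x₁cos θ₁ + e sin θ₁) − (x₂cos θ₂ + e sin θ₂)]) = 39.0000 → r = 39
L² = (x₁ − r cos θ₁)² + (r sin θ₁ − e)² = 71289.0263 → L = 267.0000 → L = 267
check at θ₃=219°: x = 234.9385 (printed 234.9385) ✓

r = 39, L = 267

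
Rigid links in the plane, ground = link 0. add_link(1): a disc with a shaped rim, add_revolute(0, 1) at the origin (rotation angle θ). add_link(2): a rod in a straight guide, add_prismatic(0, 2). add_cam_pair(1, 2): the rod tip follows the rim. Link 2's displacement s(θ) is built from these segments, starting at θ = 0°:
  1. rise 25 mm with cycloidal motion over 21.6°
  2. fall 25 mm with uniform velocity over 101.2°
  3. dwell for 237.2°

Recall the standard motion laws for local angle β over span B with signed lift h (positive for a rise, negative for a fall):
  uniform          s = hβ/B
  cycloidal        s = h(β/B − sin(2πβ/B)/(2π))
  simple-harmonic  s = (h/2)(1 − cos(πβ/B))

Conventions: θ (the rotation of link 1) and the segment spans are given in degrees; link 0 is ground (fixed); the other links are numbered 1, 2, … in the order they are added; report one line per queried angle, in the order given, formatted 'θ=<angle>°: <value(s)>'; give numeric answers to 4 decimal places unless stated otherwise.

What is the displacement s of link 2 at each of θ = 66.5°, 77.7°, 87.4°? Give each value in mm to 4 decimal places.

segment 1 (0° to 21.6°, cycloidal, h = 25) is passed completely: s = 0.0000 + (25) = 25.0000
θ = 66.5° falls in segment 2 (21.6° to 122.8°, uniform, h = -25): β = 66.5 − 21.6 = 44.9°, B = 101.2°; Δs = -25·44.9/101.2 = -11.0919; s = 25.0000 − 11.0919 = 13.9081
θ = 77.7° falls in segment 2 (21.6° to 122.8°, uniform, h = -25): β = 77.7 − 21.6 = 56.1°, B = 101.2°; Δs = -25·56.1/101.2 = -13.8587; s = 25.0000 − 13.8587 = 11.1413
θ = 87.4° falls in segment 2 (21.6° to 122.8°, uniform, h = -25): β = 87.4 − 21.6 = 65.8°, B = 101.2°; Δs = -25·65.8/101.2 = -16.2549; s = 25.0000 − 16.2549 = 8.7451

θ=66.5°: 13.9081
θ=77.7°: 11.1413
θ=87.4°: 8.7451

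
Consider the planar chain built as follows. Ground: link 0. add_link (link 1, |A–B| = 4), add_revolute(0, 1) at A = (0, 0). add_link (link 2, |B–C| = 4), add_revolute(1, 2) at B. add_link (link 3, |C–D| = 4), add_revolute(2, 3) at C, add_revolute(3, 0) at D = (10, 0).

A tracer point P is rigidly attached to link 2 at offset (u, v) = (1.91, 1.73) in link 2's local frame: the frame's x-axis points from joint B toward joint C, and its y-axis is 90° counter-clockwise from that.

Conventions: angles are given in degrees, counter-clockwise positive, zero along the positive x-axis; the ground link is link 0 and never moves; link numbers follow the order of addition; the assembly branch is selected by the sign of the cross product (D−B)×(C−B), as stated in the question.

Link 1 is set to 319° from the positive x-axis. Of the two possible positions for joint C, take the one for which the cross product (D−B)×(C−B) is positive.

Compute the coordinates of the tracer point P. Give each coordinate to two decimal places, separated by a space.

A=(0,0), D=(10.00,0)
B = A + 4.00·(cos319°, sin319°) = (3.0188, -2.6242)
|BD| = 7.4581
circle(B,4.00) ∩ circle(D,4.00): a=3.7290, h=1.4471
  candidates: C₊=(6.0002,0.0425) cross=10.793; C₋=(7.0186,-2.6667) cross=-10.793
  branch + wants cross > 0 → take C=(6.0002,0.0425) (cross=10.793)
ex = (C−B)/|BC| = (0.7453,0.6667); ey = (-0.6667,0.7453)
P = B + 1.91·ex + 1.73·ey = (3.2891,-0.0614)

3.29 -0.06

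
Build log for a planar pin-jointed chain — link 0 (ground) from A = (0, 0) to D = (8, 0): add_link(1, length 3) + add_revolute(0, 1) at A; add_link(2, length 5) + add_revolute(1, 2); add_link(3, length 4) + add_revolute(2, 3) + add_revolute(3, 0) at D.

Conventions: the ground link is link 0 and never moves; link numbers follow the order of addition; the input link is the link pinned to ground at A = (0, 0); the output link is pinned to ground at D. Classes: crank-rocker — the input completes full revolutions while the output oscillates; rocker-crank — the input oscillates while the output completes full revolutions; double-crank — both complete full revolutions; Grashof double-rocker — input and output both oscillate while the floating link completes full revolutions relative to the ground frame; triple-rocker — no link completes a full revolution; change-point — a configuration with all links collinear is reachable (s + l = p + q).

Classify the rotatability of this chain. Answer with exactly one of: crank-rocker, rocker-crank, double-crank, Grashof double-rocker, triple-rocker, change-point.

lengths: ground=8, input=3, coupler=5, output=4
sorted: s=3 (shortest), l=8 (longest), p+q=9
s + l = 11 vs p + q = 9
s + l > p + q → non-Grashof → no link fully rotates → triple-rocker

triple-rocker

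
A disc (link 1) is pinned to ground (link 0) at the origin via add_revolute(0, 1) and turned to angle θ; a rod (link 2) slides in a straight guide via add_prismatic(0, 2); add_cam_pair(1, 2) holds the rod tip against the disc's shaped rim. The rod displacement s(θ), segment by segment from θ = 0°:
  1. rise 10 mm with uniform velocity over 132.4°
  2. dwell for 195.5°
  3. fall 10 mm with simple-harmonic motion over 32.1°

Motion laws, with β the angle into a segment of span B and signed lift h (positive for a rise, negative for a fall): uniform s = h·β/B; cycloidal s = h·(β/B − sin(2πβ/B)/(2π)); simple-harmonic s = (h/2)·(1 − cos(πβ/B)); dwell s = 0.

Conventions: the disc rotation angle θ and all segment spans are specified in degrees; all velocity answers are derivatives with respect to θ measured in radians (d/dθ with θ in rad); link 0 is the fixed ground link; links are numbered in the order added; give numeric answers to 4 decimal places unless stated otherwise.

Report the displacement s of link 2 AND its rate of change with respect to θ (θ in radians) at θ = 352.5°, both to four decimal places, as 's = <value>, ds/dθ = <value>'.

segment 1 (0° to 132.4°, uniform, h = 10) is passed completely: s = 0.0000 + (10) = 10.0000
segment 2 (132.4° to 327.9°, dwell): s unchanged at 10.0000
θ = 352.5° falls in segment 3 (327.9° to 360°, simple-harmonic, h = -10): β = 352.5 − 327.9 = 24.6°, B = 32.1°; Δs = -10/2·(1 − cos(π·0.7664)) = -8.7124; s = 10.0000 − 8.7124 = 1.2876
velocity in seg [327.9°–360°] (simple-harmonic), θ in radians: β = 24.6° = 0.4294 rad, B = 32.1° = 0.5603 rad; ds/dθ = (πh/(2B)) sin(πβ/B) = (π·(-10)/(2·0.5603)) sin(π·0.7664) = -18.781054 mm/rad

s = 1.2876, ds/dθ = -18.7811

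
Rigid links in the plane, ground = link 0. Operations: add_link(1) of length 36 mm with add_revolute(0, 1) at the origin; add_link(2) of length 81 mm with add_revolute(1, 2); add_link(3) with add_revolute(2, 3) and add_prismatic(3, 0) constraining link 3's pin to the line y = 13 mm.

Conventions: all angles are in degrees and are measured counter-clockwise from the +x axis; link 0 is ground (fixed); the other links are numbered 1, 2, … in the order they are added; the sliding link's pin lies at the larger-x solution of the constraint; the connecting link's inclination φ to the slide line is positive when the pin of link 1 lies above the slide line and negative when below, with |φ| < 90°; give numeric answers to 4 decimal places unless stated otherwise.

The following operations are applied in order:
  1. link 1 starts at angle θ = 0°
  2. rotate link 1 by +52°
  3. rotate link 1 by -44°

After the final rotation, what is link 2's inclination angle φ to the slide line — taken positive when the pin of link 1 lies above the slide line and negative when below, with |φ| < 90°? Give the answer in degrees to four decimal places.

geometry: r = 36 mm, L = 81 mm, e = 13 mm; θ starts at 0°
rotate link 1 by +52°: θ ← 0° +52° = 52°
rotate link 1 by -44°: θ ← 52° -44° = 8°
h = r sin θ − e = 5.010232 − 13 = -7.989768
sin φ = h / L = -7.989768 / 81 = -0.09863912
φ = arcsin(-0.09863912) = -5.660810°

-5.6608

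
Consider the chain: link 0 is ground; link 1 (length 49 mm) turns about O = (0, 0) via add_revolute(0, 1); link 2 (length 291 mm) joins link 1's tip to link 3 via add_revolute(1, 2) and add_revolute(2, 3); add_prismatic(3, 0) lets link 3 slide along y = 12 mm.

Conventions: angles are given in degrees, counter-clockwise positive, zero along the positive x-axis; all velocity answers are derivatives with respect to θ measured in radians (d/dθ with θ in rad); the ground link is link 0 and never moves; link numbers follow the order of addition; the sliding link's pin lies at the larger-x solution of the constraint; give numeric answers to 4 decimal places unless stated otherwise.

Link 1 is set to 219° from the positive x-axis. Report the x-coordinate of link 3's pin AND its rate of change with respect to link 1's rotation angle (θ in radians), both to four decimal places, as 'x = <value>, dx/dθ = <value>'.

geometry: r = 49 mm, L = 291 mm, e = 12 mm
crank pin P = (r cos θ, r sin θ) = (-38.080152, -30.836699)
h = r sin θ − e = -30.836699 − 12 = -42.836699
x = r cos θ + √(L² − h²) = -38.080152 + 287.829841 = 249.749689
dx/dθ = −r sin θ − h·r cos θ/√(L² − h²) (θ in radians; h = -42.836699) = 25.169365

x = 249.7497, dx/dθ = 25.1694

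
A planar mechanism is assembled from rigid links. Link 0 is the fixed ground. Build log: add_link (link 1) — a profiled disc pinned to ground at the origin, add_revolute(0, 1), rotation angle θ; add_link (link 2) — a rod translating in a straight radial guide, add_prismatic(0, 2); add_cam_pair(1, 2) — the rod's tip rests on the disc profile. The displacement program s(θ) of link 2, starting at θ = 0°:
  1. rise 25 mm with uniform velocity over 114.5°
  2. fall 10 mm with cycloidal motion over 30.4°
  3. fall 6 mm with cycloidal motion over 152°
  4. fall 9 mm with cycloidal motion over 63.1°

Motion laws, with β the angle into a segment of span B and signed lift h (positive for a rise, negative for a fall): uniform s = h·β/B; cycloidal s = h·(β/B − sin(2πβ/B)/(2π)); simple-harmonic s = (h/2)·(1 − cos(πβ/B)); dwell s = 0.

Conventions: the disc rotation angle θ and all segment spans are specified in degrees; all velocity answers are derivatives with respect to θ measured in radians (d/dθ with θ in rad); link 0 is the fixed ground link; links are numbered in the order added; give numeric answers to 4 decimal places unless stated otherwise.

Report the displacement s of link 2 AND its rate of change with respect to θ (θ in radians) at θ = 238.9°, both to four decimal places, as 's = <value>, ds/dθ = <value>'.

seg 1 [0°–114.5°] uniform, h=25: full span → s += 25 → s = 25.0000
seg 2 [114.5°–144.9°] cycloidal, h=-10: full span → s += -10 → s = 15.0000
seg 3 [144.9°–296.9°] cycloidal, h=-6: θ=238.9° here. β=94, B=152. -6·(0.6184 − sin(2π·0.6184)/(2π)) = -4.3573 → s = 10.6427
velocity in seg [144.9°–296.9°] (cycloidal), θ in radians: β = 94° = 1.6406 rad, B = 152° = 2.6529 rad; ds/dθ = (h/B)(1 − cos(2πβ/B)) = ((-6)/2.6529)(1 − cos(2π·0.6184)) = -3.925644 mm/rad

s = 10.6427, ds/dθ = -3.9256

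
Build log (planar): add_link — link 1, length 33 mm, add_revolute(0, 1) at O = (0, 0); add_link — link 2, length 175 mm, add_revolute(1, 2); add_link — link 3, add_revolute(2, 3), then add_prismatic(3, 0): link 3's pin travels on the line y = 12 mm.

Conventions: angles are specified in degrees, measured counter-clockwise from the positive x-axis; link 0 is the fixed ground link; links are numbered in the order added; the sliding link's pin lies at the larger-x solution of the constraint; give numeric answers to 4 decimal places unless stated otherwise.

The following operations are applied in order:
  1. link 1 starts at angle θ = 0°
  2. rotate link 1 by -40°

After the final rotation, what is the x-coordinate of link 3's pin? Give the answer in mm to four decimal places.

geometry: r = 33 mm, L = 175 mm, e = 12 mm; θ starts at 0°
rotate link 1 by -40°: θ ← 0° -40° = -40°
crank pin P = (r cos θ, r sin θ) = (25.279467, -21.211991)
h = r sin θ − e = -21.211991 − 12 = -33.211991
x = r cos θ + √(L² − h²) = 25.279467 + 171.819567 = 197.099034

197.0990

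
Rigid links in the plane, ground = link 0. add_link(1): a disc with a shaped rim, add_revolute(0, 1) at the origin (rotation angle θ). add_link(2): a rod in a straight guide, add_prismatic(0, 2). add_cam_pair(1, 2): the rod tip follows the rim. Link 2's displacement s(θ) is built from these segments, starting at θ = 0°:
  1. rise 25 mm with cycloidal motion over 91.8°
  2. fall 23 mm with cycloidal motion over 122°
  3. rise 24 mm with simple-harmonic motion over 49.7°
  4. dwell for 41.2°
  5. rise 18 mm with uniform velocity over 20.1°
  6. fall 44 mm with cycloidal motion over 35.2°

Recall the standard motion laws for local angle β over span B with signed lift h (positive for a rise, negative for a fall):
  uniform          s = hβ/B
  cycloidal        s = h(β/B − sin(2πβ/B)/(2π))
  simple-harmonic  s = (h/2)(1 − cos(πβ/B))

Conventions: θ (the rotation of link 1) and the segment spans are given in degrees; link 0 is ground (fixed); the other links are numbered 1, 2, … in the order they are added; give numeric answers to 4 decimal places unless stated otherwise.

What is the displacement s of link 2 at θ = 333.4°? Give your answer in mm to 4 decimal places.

segment 1 (0° to 91.8°, cycloidal, h = 25) is passed completely: s = 0.0000 + (25) = 25.0000
segment 2 (91.8° to 213.8°, cycloidal, h = -23) is passed completely: s = 25.0000 + (-23) = 2.0000
segment 3 (213.8° to 263.5°, simple-harmonic, h = 24) is passed completely: s = 2.0000 + (24) = 26.0000
segment 4 (263.5° to 304.7°, dwell): s unchanged at 26.0000
segment 5 (304.7° to 324.8°, uniform, h = 18) is passed completely: s = 26.0000 + (18) = 44.0000
θ = 333.4° falls in segment 6 (324.8° to 360°, cycloidal, h = -44): β = 333.4 − 324.8 = 8.6°, B = 35.2°; Δs = -44·(0.2443 − sin(2π·0.2443)/(2π)) = -3.7516; s = 44.0000 − 3.7516 = 40.2484

40.2484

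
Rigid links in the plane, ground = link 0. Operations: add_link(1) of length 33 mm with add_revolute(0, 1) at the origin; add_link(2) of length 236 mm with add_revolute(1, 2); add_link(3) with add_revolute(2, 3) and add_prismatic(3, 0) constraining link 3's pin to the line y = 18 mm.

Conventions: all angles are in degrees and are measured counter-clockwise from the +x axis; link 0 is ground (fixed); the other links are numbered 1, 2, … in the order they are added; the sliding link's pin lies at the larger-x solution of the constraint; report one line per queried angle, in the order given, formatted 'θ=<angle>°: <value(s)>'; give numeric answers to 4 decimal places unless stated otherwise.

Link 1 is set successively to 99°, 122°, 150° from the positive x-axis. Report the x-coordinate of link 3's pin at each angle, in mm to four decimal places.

geometry: r = 33 mm, L = 236 mm, e = 18 mm
θ=99°: crank pin P = (r cos θ, r sin θ) = (-5.162337, 32.593715)
θ=99°: h = r sin θ − e = 32.593715 − 18 = 14.593715
θ=99°: x = r cos θ + √(L² − h²) = -5.162337 + 235.548346 = 230.386009
θ=122°: crank pin P = (r cos θ, r sin θ) = (-17.487336, 27.985587)
θ=122°: h = r sin θ − e = 27.985587 − 18 = 9.985587
θ=122°: x = r cos θ + √(L² − h²) = -17.487336 + 235.788651 = 218.301316
θ=150°: crank pin P = (r cos θ, r sin θ) = (-28.578838, 16.500000)
θ=150°: h = r sin θ − e = 16.500000 − 18 = -1.500000
θ=150°: x = r cos θ + √(L² − h²) = -28.578838 + 235.995233 = 207.416395

θ=99°: 230.3860
θ=122°: 218.3013
θ=150°: 207.4164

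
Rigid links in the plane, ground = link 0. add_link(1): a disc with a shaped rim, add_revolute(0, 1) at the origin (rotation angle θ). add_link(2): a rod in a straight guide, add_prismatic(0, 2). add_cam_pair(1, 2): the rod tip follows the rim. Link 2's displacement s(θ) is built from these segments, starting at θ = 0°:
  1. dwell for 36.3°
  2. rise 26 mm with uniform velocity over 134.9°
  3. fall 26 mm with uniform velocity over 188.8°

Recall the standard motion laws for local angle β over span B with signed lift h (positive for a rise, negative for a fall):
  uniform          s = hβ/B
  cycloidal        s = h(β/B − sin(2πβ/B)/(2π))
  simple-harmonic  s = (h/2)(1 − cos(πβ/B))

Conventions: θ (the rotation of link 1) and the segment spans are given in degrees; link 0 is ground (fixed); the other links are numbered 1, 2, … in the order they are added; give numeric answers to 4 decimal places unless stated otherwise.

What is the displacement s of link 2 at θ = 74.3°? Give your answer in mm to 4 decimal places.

segment 1 (0° to 36.3°, dwell): s unchanged at 0.0000
θ = 74.3° falls in segment 2 (36.3° to 171.2°, uniform, h = 26): β = 74.3 − 36.3 = 38°, B = 134.9°; Δs = 26·38/134.9 = 7.3239; s = 0.0000 + 7.3239 = 7.3239

7.3239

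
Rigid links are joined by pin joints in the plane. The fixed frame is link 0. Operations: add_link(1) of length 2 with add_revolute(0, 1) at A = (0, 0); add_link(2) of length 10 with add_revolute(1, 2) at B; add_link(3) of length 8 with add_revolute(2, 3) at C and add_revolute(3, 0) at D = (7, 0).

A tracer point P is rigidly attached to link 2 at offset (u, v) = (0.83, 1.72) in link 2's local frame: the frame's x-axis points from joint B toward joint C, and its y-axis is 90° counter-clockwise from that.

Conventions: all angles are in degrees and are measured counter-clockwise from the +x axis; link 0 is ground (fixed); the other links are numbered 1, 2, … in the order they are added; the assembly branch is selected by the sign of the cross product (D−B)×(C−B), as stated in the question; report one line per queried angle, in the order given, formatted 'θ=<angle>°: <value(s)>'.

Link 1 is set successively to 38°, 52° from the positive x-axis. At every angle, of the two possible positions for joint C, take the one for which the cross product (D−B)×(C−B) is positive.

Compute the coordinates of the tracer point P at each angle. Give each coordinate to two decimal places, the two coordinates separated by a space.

A=(0,0), D=(7.00,0)
θ=38°: B = A + 2.00·(cos38°, sin38°) = (1.5760, 1.2313)
θ=38°: |BD| = 5.5620
θ=38°: circle(B,10.00) ∩ circle(D,8.00): a=6.0172, h=7.9870
θ=38°:   candidates: C₊=(9.2121,7.6881) cross=44.424; C₋=(5.6758,-7.8896) cross=-44.424
θ=38°:   branch + wants cross > 0 → take C=(9.2121,7.6881) (cross=44.424)
θ=38°: ex = (C−B)/|BC| = (0.7636,0.6457); ey = (-0.6457,0.7636)
θ=38°: P = B + 0.83·ex + 1.72·ey = (1.0993,3.0806)
θ=52°: B = A + 2.00·(cos52°, sin52°) = (1.2313, 1.5760)
θ=52°: |BD| = 5.9801
θ=52°: circle(B,10.00) ∩ circle(D,8.00): a=6.0000, h=8.0000
θ=52°:   candidates: C₊=(9.1276,7.7119) cross=47.841; C₋=(4.9109,-7.7224) cross=-47.841
θ=52°:   branch + wants cross > 0 → take C=(9.1276,7.7119) (cross=47.841)
θ=52°: ex = (C−B)/|BC| = (0.7896,0.6136); ey = (-0.6136,0.7896)
θ=52°: P = B + 0.83·ex + 1.72·ey = (0.8313,3.4435)

θ=38°: 1.10 3.08
θ=52°: 0.83 3.44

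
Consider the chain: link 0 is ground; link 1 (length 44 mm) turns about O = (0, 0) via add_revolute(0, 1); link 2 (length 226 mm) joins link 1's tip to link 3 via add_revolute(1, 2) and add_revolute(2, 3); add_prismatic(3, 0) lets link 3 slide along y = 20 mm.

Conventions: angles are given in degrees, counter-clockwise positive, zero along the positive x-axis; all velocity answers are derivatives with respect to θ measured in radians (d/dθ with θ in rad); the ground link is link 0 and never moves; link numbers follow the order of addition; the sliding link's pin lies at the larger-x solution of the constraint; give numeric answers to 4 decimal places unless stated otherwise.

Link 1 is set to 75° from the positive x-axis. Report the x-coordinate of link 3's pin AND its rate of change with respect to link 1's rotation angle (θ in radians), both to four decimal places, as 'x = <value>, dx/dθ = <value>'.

geometry: r = 44 mm, L = 226 mm, e = 20 mm
crank pin P = (r cos θ, r sin θ) = (11.388038, 42.500736)
h = r sin θ − e = 42.500736 − 20 = 22.500736
x = r cos θ + √(L² − h²) = 11.388038 + 224.877115 = 236.265153
dx/dθ = −r sin θ − h·r cos θ/√(L² − h²) (θ in radians; h = 22.500736) = -43.640200

x = 236.2652, dx/dθ = -43.6402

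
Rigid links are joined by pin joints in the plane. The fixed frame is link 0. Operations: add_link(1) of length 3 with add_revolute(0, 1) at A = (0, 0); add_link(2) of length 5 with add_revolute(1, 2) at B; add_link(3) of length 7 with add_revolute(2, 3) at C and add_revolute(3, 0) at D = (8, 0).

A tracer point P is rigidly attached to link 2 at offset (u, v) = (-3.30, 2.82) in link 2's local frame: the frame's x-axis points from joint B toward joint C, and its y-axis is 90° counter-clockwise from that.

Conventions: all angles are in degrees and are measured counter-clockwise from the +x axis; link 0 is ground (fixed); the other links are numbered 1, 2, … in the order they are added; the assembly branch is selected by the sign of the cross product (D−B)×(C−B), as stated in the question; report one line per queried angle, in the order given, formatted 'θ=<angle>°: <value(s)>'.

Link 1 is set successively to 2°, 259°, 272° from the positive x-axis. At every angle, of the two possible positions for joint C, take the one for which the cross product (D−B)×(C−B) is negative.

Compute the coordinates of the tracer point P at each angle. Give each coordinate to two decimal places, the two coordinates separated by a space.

A=(0,0), D=(8.00,0)
θ=2°: B = A + 3.00·(cos2°, sin2°) = (2.9982, 0.1047)
θ=2°: |BD| = 5.0029
θ=2°: circle(B,5.00) ∩ circle(D,7.00): a=0.1029, h=4.9989
θ=2°:   candidates: C₊=(3.2056,5.1004) cross=25.009; C₋=(2.9964,-4.8953) cross=-25.009
θ=2°:   branch - wants cross < 0 → take C=(2.9964,-4.8953) (cross=-25.009)
θ=2°: ex = (C−B)/|BC| = (-0.0004,-1.0000); ey = (1.0000,-0.0004)
θ=2°: P = B + -3.30·ex + 2.82·ey = (5.8193,3.4037)
θ=259°: B = A + 3.00·(cos259°, sin259°) = (-0.5724, -2.9449)
θ=259°: |BD| = 9.0642
θ=259°: circle(B,5.00) ∩ circle(D,7.00): a=3.2082, h=3.8350
θ=259°:   candidates: C₊=(1.2157,1.7244) cross=34.761; C₋=(3.7077,-5.5296) cross=-34.761
θ=259°:   branch - wants cross < 0 → take C=(3.7077,-5.5296) (cross=-34.761)
θ=259°: ex = (C−B)/|BC| = (0.8560,-0.5169); ey = (0.5169,0.8560)
θ=259°: P = B + -3.30·ex + 2.82·ey = (-1.9395,1.1750)
θ=272°: B = A + 3.00·(cos272°, sin272°) = (0.1047, -2.9982)
θ=272°: |BD| = 8.4454
θ=272°: circle(B,5.00) ∩ circle(D,7.00): a=2.8018, h=4.1412
θ=272°:   candidates: C₊=(1.2538,1.8680) cross=34.974; C₋=(4.1942,-5.8750) cross=-34.974
θ=272°:   branch - wants cross < 0 → take C=(4.1942,-5.8750) (cross=-34.974)
θ=272°: ex = (C−B)/|BC| = (0.8179,-0.5754); ey = (0.5754,0.8179)
θ=272°: P = B + -3.30·ex + 2.82·ey = (-0.9718,1.2070)

θ=2°: 5.82 3.40
θ=259°: -1.94 1.17
θ=272°: -0.97 1.21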